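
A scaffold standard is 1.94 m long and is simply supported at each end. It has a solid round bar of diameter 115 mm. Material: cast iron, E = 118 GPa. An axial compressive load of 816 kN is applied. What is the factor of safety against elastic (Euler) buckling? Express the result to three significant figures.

n ≈ 3.26

I = πd⁴/64 = π×115⁴/64 = 8.585×10^6 mm⁴
I = 8.585×10^6 mm⁴ = 8.585×10^-6 m⁴
Effective length L_e = K·L = 1 × 1.94 = 1.940 m
P_cr = π²EI / L_e² = π² × 118×10⁹ × 8.585×10^-6 / 1.940² = 2.657×10^6 N
Factor of safety n = P_cr / P = 2656.7 / 816 = 3.26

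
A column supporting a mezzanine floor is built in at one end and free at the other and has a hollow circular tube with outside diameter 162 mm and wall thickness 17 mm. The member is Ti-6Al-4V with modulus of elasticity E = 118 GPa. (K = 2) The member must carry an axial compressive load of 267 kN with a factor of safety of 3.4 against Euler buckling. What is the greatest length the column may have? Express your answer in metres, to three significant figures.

Inner diameter d_i = 162 − 2×17 = 128.0 mm
I = π(d_o⁴ − d_i⁴)/64 = π(162⁴ − 128.0⁴)/64 = 2.063×10^7 mm⁴
I = 2.063×10^-5 m⁴
Required critical load P_cr = n·P = 3.4 × 267 = 907.8 kN = 9.078×10^5 N
From P_cr = π²EI/(K·L)²:  L = (1/K)·√(π²EI/P_cr) = (1/2)·√(π²×1.18×10^11×2.063×10^-5/9.078×10^5)
L = 2.57 m

L_max ≈ 2.57 m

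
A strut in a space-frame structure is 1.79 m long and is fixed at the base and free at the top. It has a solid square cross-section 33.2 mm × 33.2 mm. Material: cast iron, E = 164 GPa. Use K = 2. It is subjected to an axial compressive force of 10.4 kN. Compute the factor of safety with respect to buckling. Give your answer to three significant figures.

n ≈ 1.23

I = a⁴/12 = 33.2⁴/12 = 1.012×10^5 mm⁴
I = 1.012×10^5 mm⁴ = 1.012×10^-7 m⁴
Effective length L_e = K·L = 2 × 1.79 = 3.580 m
P_cr = π²EI / L_e² = π² × 164×10⁹ × 1.012×10^-7 / 3.580² = 1.279×10^4 N
Factor of safety n = P_cr / P = 12.786 / 10.4 = 1.23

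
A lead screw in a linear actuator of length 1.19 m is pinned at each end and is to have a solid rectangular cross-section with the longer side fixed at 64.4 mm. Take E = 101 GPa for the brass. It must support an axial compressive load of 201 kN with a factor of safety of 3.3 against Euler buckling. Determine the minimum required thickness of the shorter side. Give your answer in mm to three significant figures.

b ≈ 56.0 mm

Required P_cr = n·P = 3.3 × 201 = 663.3 kN
L_e = K·L = 1 × 1.19 = 1.190 m
Required I = P_cr·L_e²/(π²E) = 6.633×10^5 × 1.190² / (π² × 1.01×10^11) = 9.423×10^-7 m⁴
I_req = 9.423×10^5 mm⁴
Rectangle, weak axis: I_min = h·b³/12 with h = 64.4 mm fixed  ⇒  b = (12I/h)^(1/3) = 56.0 mm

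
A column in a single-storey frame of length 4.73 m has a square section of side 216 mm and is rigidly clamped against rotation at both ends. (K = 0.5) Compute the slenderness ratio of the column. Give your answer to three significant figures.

λ ≈ 37.9

I = a⁴/12 = 216⁴/12 = 1.814×10^8 mm⁴
A = 4.666×10^4 mm²;  r_min = √(I/A) = √(1.814×10^8/4.666×10^4) = 62.35 mm
L_e = K·L = 0.5 × 4.73 m = 2.365 m = 2365.0 mm
λ = L_e / r_min = 2365.0 / 62.35 = 37.9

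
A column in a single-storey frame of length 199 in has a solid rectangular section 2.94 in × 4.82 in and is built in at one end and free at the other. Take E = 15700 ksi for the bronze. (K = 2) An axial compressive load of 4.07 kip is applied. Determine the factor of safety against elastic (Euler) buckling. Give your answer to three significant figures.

Buckling occurs about the weak axis: I_min = h·b³/12 with b = 2.94 in (the shorter side).
I_min = 4.82×2.94³/12 = 10.21 in⁴
Effective length L_e = K·L = 2 × 199 = 398.0 in
P_cr = π²EI / L_e² = π² × 15700×10³ × 10.21 / 398.0² = 9.985×10^3 lb
Factor of safety n = P_cr / P = 9.9848 / 4.07 = 2.45

n ≈ 2.45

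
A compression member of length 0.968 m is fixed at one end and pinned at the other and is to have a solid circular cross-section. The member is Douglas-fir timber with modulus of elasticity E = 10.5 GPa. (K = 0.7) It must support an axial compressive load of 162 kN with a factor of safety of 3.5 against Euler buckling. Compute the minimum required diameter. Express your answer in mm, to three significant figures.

Required P_cr = n·P = 3.5 × 162 = 567.0 kN
L_e = K·L = 0.7 × 0.968 = 0.6776 m
Required I = P_cr·L_e²/(π²E) = 5.670×10^5 × 0.6776² / (π² × 1.05×10^10) = 2.512×10^-6 m⁴
I_req = 2.512×10^6 mm⁴
Solid circle: I = πd⁴/64  ⇒  d = (64I/π)^(1/4) = (64×2.512×10^6/π)^(1/4) = 84.6 mm

d ≈ 84.6 mm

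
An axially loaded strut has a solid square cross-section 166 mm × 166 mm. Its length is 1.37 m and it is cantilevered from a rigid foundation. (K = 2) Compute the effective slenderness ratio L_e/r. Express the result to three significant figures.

I = a⁴/12 = 166⁴/12 = 6.328×10^7 mm⁴
A = 2.756×10^4 mm²;  r_min = √(I/A) = √(6.328×10^7/2.756×10^4) = 47.92 mm
L_e = K·L = 2 × 1.37 m = 2.740 m = 2740.0 mm
λ = L_e / r_min = 2740.0 / 47.92 = 57.2

λ ≈ 57.2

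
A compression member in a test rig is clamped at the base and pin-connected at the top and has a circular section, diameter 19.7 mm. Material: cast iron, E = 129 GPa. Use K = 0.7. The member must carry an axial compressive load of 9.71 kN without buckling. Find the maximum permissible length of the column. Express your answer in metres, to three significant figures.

L_max ≈ 1.41 m

I = πd⁴/64 = π×19.7⁴/64 = 7.393×10^3 mm⁴
I = 7.393×10^-9 m⁴
At the buckling limit P_cr = P = 9.710×10^3 N
From P_cr = π²EI/(K·L)²:  L = (1/K)·√(π²EI/P_cr) = (1/0.7)·√(π²×1.29×10^11×7.393×10^-9/9.710×10^3)
L = 1.41 m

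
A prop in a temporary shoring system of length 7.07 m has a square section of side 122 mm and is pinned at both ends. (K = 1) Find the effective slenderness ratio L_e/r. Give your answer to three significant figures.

λ ≈ 201

For a square r = a/√12 = 122/√12 = 35.22 mm
L_e = K·L = 1 × 7.07 m = 7.070 m = 7070.0 mm
λ = L_e / r_min = 7070.0 / 35.22 = 201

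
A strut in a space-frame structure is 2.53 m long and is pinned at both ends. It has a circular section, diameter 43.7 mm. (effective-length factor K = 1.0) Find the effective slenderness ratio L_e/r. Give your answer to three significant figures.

λ ≈ 232

I = πd⁴/64 = π×43.7⁴/64 = 1.790×10^5 mm⁴
A = 1.500×10^3 mm²;  r_min = √(I/A) = √(1.790×10^5/1.500×10^3) = 10.92 mm
L_e = K·L = 1 × 2.53 m = 2.530 m = 2530.0 mm
λ = L_e / r_min = 2530.0 / 10.92 = 232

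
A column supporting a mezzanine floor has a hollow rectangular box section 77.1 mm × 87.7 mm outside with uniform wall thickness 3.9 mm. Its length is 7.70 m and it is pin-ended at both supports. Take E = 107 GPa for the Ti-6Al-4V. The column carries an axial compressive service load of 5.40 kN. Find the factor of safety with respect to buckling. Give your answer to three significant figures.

Inner dimensions: h_i = 87.7 − 2×3.9 = 79.90 mm, b_i = 77.1 − 2×3.9 = 69.30 mm
Weak-axis I_min = (h_o·b_o³ − h_i·b_i³)/12 with b_o = 77.1, b_i = 69.30 mm (shorter outer/inner sides).
I_min = (87.7×77.1³ − 79.90×69.30³)/12 = 1.134×10^6 mm⁴
I = 1.134×10^6 mm⁴ = 1.134×10^-6 m⁴
Effective length L_e = K·L = 1 × 7.70 = 7.700 m
P_cr = π²EI / L_e² = π² × 107×10⁹ × 1.134×10^-6 / 7.700² = 2.019×10^4 N
Factor of safety n = P_cr / P = 20.190 / 5.40 = 3.74

n ≈ 3.74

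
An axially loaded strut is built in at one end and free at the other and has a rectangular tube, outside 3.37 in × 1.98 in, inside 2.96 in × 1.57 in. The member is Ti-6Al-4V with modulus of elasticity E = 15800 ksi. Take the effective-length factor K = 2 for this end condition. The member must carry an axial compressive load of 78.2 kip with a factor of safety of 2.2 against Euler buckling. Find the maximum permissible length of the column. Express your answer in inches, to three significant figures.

Weak-axis I_min = (h_o·b_o³ − h_i·b_i³)/12 with b_o = 1.98, b_i = 1.570 in (shorter outer/inner sides).
I_min = (3.37×1.98³ − 2.960×1.570³)/12 = 1.225 in⁴
Required critical load P_cr = n·P = 2.2 × 78.2 = 172.0 kip = 1.720×10^5 lb
From P_cr = π²EI/(K·L)²:  L = (1/K)·√(π²EI/P_cr) = (1/2)·√(π²×1.58×10^7×1.225/1.720×10^5)
L = 16.7 in

L_max ≈ 16.7 in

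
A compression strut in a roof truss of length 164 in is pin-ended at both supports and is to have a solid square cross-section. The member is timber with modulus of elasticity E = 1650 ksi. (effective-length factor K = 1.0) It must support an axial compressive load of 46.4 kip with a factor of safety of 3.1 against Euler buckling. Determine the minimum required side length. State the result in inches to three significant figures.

a ≈ 7.31 in

Required P_cr = n·P = 3.1 × 46.4 = 143.8 kip
L_e = K·L = 1 × 164 = 164.0 in
Required I = P_cr·L_e²/(π²E) = 1.438×10^5 × 164.0² / (π² × 1.65×10^6) = 237.6 in⁴
Solid square: I = a⁴/12  ⇒  a = (12I)^(1/4) = (12×237.6)^(1/4) = 7.31 in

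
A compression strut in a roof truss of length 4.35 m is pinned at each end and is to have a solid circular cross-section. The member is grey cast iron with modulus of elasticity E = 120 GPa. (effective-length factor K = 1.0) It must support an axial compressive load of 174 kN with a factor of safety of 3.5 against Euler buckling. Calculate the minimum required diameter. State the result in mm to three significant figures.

Required P_cr = n·P = 3.5 × 174 = 609.0 kN
L_e = K·L = 1 × 4.35 = 4.350 m
Required I = P_cr·L_e²/(π²E) = 6.090×10^5 × 4.350² / (π² × 1.20×10^11) = 9.730×10^-6 m⁴
I_req = 9.730×10^6 mm⁴
Solid circle: I = πd⁴/64  ⇒  d = (64I/π)^(1/4) = (64×9.730×10^6/π)^(1/4) = 119 mm

d ≈ 119 mm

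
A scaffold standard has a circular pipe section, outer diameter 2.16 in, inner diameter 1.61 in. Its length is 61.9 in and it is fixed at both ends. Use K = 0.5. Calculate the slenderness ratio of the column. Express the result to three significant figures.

λ ≈ 46.0

d_o = 2.16 in, d_i = 1.61 in
I = π(d_o⁴ − d_i⁴)/64 = π(2.16⁴ − 1.610⁴)/64 = 0.7387 in⁴
A = 1.629 in²;  r_min = √(I/A) = √(0.7387/1.629) = 0.6735 in
L_e = K·L = 0.5 × 61.9 = 30.95 in
λ = L_e / r_min = 30.950 / 0.6735 = 46.0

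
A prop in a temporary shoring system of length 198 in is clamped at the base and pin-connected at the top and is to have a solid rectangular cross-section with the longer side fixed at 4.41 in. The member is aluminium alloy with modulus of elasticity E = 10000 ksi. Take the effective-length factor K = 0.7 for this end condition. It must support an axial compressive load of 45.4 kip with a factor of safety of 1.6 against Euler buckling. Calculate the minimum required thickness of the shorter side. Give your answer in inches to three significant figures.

Required P_cr = n·P = 1.6 × 45.4 = 72.64 kip
L_e = K·L = 0.7 × 198 = 138.6 in
Required I = P_cr·L_e²/(π²E) = 7.264×10^4 × 138.6² / (π² × 1.00×10^7) = 14.14 in⁴
Rectangle, weak axis: I_min = h·b³/12 with h = 4.41 in fixed  ⇒  b = (12I/h)^(1/3) = 3.38 in

b ≈ 3.38 in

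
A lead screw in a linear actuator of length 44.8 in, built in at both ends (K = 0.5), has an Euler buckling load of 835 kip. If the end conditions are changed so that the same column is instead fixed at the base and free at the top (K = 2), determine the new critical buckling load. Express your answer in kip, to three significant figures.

P_cr ≈ 52.2 kip

P_cr ∝ 1/K², so P_cr,new = P_cr,old × (K_old/K_new)² = 835 × (0.5/2)²
= 835 × 0.06250 = 52.2 kip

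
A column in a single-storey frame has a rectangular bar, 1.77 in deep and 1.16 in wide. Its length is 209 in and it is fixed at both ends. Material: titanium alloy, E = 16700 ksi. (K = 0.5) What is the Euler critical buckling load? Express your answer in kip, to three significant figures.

Buckling occurs about the weak axis: I_min = h·b³/12 with b = 1.16 in (the shorter side).
I_min = 1.77×1.16³/12 = 0.2302 in⁴
Effective length L_e = K·L = 0.5 × 209 = 104.5 in
P_cr = π²EI / L_e² = π² × 16700×10³ × 0.2302 / 104.5² = 3.475×10^3 lb

P_cr ≈ 3.47 kip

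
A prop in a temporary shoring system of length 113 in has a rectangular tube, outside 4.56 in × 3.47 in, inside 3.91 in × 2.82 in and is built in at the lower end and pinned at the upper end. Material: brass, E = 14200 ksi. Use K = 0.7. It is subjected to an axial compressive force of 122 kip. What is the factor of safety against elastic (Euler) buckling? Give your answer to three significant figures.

Weak-axis I_min = (h_o·b_o³ − h_i·b_i³)/12 with b_o = 3.47, b_i = 2.820 in (shorter outer/inner sides).
I_min = (4.56×3.47³ − 3.910×2.820³)/12 = 8.570 in⁴
Effective length L_e = K·L = 0.7 × 113 = 79.10 in
P_cr = π²EI / L_e² = π² × 14200×10³ × 8.570 / 79.10² = 1.920×10^5 lb
Factor of safety n = P_cr / P = 191.96 / 122 = 1.57

n ≈ 1.57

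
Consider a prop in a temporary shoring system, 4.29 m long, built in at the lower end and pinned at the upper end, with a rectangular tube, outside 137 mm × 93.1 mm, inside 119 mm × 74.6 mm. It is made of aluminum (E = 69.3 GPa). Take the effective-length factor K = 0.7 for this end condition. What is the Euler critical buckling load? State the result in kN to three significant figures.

P_cr ≈ 386 kN

Weak-axis I_min = (h_o·b_o³ − h_i·b_i³)/12 with b_o = 93.1, b_i = 74.60 mm (shorter outer/inner sides).
I_min = (137×93.1³ − 119.0×74.60³)/12 = 5.096×10^6 mm⁴
I = 5.096×10^6 mm⁴ = 5.096×10^-6 m⁴
Effective length L_e = K·L = 0.7 × 4.29 = 3.003 m
P_cr = π²EI / L_e² = π² × 69.3×10⁹ × 5.096×10^-6 / 3.003² = 3.865×10^5 N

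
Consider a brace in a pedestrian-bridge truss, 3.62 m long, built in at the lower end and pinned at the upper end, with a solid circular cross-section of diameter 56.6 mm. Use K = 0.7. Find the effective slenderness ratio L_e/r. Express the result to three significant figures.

λ ≈ 179

For a solid circle r = d/4 = 56.6/4 = 14.15 mm
L_e = K·L = 0.7 × 3.62 m = 2.534 m = 2534.0 mm
λ = L_e / r_min = 2534.0 / 14.15 = 179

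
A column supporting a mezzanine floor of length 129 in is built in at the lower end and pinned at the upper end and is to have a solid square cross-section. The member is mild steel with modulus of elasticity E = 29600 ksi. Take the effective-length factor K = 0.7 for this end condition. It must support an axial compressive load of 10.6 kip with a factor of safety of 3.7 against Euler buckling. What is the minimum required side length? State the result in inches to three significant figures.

a ≈ 1.90 in

Required P_cr = n·P = 3.7 × 10.6 = 39.22 kip
L_e = K·L = 0.7 × 129 = 90.30 in
Required I = P_cr·L_e²/(π²E) = 3.922×10^4 × 90.30² / (π² × 2.96×10^7) = 1.095 in⁴
Solid square: I = a⁴/12  ⇒  a = (12I)^(1/4) = (12×1.095)^(1/4) = 1.90 in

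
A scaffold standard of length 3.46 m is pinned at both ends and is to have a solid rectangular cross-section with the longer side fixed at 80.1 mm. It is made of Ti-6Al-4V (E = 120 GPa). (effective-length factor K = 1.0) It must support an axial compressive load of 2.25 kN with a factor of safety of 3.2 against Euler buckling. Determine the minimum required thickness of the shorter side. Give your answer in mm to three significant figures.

Required P_cr = n·P = 3.2 × 2.25 = 7.200 kN
L_e = K·L = 1 × 3.46 = 3.460 m
Required I = P_cr·L_e²/(π²E) = 7.200×10^3 × 3.460² / (π² × 1.20×10^11) = 7.278×10^-8 m⁴
I_req = 7.278×10^4 mm⁴
Rectangle, weak axis: I_min = h·b³/12 with h = 80.1 mm fixed  ⇒  b = (12I/h)^(1/3) = 22.2 mm

b ≈ 22.2 mm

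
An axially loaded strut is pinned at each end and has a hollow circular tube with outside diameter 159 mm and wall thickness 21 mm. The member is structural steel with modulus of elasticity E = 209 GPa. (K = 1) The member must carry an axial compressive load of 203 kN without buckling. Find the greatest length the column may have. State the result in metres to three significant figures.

Inner diameter d_i = 159 − 2×21 = 117.0 mm
I = π(d_o⁴ − d_i⁴)/64 = π(159⁴ − 117.0⁴)/64 = 2.217×10^7 mm⁴
I = 2.217×10^-5 m⁴
At the buckling limit P_cr = P = 2.030×10^5 N
From P_cr = π²EI/(K·L)²:  L = (1/K)·√(π²EI/P_cr) = (1/1)·√(π²×2.09×10^11×2.217×10^-5/2.030×10^5)
L = 15.0 m

L_max ≈ 15.0 m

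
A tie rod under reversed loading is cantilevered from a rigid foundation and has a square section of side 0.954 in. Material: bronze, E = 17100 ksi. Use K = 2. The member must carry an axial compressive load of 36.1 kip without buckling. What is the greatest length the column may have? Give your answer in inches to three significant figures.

I = a⁴/12 = 0.954⁴/12 = 6.903×10^-2 in⁴
At the buckling limit P_cr = P = 3.610×10^4 lb
From P_cr = π²EI/(K·L)²:  L = (1/K)·√(π²EI/P_cr) = (1/2)·√(π²×1.71×10^7×6.903×10^-2/3.610×10^4)
L = 8.98 in

L_max ≈ 8.98 in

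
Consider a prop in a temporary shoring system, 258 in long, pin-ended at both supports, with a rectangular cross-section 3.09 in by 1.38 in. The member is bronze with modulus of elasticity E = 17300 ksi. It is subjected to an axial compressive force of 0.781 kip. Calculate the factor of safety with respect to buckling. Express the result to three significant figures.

Buckling occurs about the weak axis: I_min = h·b³/12 with b = 1.38 in (the shorter side).
I_min = 3.09×1.38³/12 = 0.6767 in⁴
Effective length L_e = K·L = 1 × 258 = 258.0 in
P_cr = π²EI / L_e² = π² × 17300×10³ × 0.6767 / 258.0² = 1.736×10^3 lb
Factor of safety n = P_cr / P = 1.7359 / 0.781 = 2.22

n ≈ 2.22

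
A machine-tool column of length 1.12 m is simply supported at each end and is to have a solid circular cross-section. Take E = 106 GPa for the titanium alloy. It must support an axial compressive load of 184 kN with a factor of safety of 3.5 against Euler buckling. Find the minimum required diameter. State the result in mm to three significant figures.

d ≈ 63.0 mm

Required P_cr = n·P = 3.5 × 184 = 644.0 kN
L_e = K·L = 1 × 1.12 = 1.120 m
Required I = P_cr·L_e²/(π²E) = 6.440×10^5 × 1.120² / (π² × 1.06×10^11) = 7.722×10^-7 m⁴
I_req = 7.722×10^5 mm⁴
Solid circle: I = πd⁴/64  ⇒  d = (64I/π)^(1/4) = (64×7.722×10^5/π)^(1/4) = 63.0 mm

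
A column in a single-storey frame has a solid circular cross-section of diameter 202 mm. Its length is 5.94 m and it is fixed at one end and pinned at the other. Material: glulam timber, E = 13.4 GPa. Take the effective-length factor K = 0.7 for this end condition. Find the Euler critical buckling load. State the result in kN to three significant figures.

P_cr ≈ 625 kN

I = πd⁴/64 = π×202⁴/64 = 8.173×10^7 mm⁴
I = 8.173×10^7 mm⁴ = 8.173×10^-5 m⁴
Effective length L_e = K·L = 0.7 × 5.94 = 4.158 m
P_cr = π²EI / L_e² = π² × 13.4×10⁹ × 8.173×10^-5 / 4.158² = 6.252×10^5 N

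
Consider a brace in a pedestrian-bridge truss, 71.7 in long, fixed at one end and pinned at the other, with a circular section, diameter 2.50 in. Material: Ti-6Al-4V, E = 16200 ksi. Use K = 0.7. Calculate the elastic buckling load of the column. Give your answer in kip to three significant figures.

I = πd⁴/64 = π×2.50⁴/64 = 1.917 in⁴
Effective length L_e = K·L = 0.7 × 71.7 = 50.19 in
P_cr = π²EI / L_e² = π² × 16200×10³ × 1.917 / 50.19² = 1.217×10^5 lb

P_cr ≈ 122 kip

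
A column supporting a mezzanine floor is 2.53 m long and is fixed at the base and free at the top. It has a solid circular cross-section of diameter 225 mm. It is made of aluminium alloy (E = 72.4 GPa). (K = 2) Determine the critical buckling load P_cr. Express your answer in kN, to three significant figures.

I = πd⁴/64 = π×225⁴/64 = 1.258×10^8 mm⁴
I = 1.258×10^8 mm⁴ = 1.258×10^-4 m⁴
Effective length L_e = K·L = 2 × 2.53 = 5.060 m
P_cr = π²EI / L_e² = π² × 72.4×10⁹ × 1.258×10^-4 / 5.060² = 3.511×10^6 N

P_cr ≈ 3510 kN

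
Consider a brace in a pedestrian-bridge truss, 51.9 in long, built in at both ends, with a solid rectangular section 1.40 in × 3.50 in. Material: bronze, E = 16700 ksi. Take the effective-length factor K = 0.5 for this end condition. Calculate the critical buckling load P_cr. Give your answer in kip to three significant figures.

P_cr ≈ 196 kip

Buckling occurs about the weak axis: I_min = h·b³/12 with b = 1.40 in (the shorter side).
I_min = 3.50×1.40³/12 = 0.8003 in⁴
Effective length L_e = K·L = 0.5 × 51.9 = 25.95 in
P_cr = π²EI / L_e² = π² × 16700×10³ × 0.8003 / 25.95² = 1.959×10^5 lb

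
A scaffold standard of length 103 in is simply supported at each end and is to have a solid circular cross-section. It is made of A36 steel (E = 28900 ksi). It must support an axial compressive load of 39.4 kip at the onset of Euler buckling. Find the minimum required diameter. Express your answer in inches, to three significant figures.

L_e = K·L = 1 × 103 = 103.0 in
Required I = P_cr·L_e²/(π²E) = 3.940×10^4 × 103.0² / (π² × 2.89×10^7) = 1.465 in⁴
Solid circle: I = πd⁴/64  ⇒  d = (64I/π)^(1/4) = (64×1.465/π)^(1/4) = 2.34 in

d ≈ 2.34 in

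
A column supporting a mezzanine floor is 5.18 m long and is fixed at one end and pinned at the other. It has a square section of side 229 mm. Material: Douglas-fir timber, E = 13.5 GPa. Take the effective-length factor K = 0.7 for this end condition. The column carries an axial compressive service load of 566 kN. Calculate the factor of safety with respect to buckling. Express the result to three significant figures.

n ≈ 4.10

I = a⁴/12 = 229⁴/12 = 2.292×10^8 mm⁴
I = 2.292×10^8 mm⁴ = 2.292×10^-4 m⁴
Effective length L_e = K·L = 0.7 × 5.18 = 3.626 m
P_cr = π²EI / L_e² = π² × 13.5×10⁹ × 2.292×10^-4 / 3.626² = 2.322×10^6 N
Factor of safety n = P_cr / P = 2322.4 / 566 = 4.10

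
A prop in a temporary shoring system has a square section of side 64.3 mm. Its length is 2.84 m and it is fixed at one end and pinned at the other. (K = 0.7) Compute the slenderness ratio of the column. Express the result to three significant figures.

I = a⁴/12 = 64.3⁴/12 = 1.425×10^6 mm⁴
A = 4.134×10^3 mm²;  r_min = √(I/A) = √(1.425×10^6/4.134×10^3) = 18.56 mm
L_e = K·L = 0.7 × 2.84 m = 1.988 m = 1988.0 mm
λ = L_e / r_min = 1988.0 / 18.56 = 107

λ ≈ 107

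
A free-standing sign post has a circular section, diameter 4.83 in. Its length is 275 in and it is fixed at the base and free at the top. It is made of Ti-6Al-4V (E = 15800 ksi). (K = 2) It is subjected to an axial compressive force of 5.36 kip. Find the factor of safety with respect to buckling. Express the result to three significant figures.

I = πd⁴/64 = π×4.83⁴/64 = 26.72 in⁴
Effective length L_e = K·L = 2 × 275 = 550.0 in
P_cr = π²EI / L_e² = π² × 15800×10³ × 26.72 / 550.0² = 1.377×10^4 lb
Factor of safety n = P_cr / P = 13.772 / 5.36 = 2.57

n ≈ 2.57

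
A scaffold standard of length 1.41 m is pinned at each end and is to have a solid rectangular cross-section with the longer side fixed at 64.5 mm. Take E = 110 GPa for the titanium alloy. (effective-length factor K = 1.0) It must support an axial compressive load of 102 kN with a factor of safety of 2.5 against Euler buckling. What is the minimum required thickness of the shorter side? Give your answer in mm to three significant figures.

b ≈ 44.3 mm

Required P_cr = n·P = 2.5 × 102 = 255.0 kN
L_e = K·L = 1 × 1.41 = 1.410 m
Required I = P_cr·L_e²/(π²E) = 2.550×10^5 × 1.410² / (π² × 1.10×10^11) = 4.670×10^-7 m⁴
I_req = 4.670×10^5 mm⁴
Rectangle, weak axis: I_min = h·b³/12 with h = 64.5 mm fixed  ⇒  b = (12I/h)^(1/3) = 44.3 mm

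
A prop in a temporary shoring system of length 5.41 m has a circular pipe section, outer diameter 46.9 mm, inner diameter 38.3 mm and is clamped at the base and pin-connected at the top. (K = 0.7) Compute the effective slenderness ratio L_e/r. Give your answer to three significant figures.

λ ≈ 250

d_o = 46.9 mm, d_i = 38.3 mm
I = π(d_o⁴ − d_i⁴)/64 = π(46.9⁴ − 38.30⁴)/64 = 1.319×10^5 mm⁴
A = 575.5 mm²;  r_min = √(I/A) = √(1.319×10^5/575.5) = 15.14 mm
L_e = K·L = 0.7 × 5.41 m = 3.787 m = 3787.0 mm
λ = L_e / r_min = 3787.0 / 15.14 = 250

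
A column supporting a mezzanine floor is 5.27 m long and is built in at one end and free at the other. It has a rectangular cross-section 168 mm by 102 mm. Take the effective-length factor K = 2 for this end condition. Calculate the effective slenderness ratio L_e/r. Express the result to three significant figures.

λ ≈ 358

Buckling occurs about the weak axis: I_min = h·b³/12 with b = 102 mm (the shorter side).
I_min = 168×102³/12 = 1.486×10^7 mm⁴
A = 1.714×10^4 mm²;  r_min = √(I/A) = √(1.486×10^7/1.714×10^4) = 29.44 mm
L_e = K·L = 2 × 5.27 m = 10.54 m = 10540 mm
λ = L_e / r_min = 10540 / 29.44 = 358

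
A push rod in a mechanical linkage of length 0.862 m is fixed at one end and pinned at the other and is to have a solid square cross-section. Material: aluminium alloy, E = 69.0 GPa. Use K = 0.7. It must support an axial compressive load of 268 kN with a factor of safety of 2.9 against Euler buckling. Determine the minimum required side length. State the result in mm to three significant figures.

Required P_cr = n·P = 2.9 × 268 = 777.2 kN
L_e = K·L = 0.7 × 0.862 = 0.6034 m
Required I = P_cr·L_e²/(π²E) = 7.772×10^5 × 0.6034² / (π² × 6.90×10^10) = 4.155×10^-7 m⁴
I_req = 4.155×10^5 mm⁴
Solid square: I = a⁴/12  ⇒  a = (12I)^(1/4) = (12×4.155×10^5)^(1/4) = 47.3 mm

a ≈ 47.3 mm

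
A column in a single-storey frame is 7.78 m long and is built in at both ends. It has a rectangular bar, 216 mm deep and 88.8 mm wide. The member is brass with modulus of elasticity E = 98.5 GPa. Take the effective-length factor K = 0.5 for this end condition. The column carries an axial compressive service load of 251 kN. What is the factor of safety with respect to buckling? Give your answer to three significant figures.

n ≈ 3.23

Buckling occurs about the weak axis: I_min = h·b³/12 with b = 88.8 mm (the shorter side).
I_min = 216×88.8³/12 = 1.260×10^7 mm⁴
I = 1.260×10^7 mm⁴ = 1.260×10^-5 m⁴
Effective length L_e = K·L = 0.5 × 7.78 = 3.890 m
P_cr = π²EI / L_e² = π² × 98.5×10⁹ × 1.260×10^-5 / 3.890² = 8.097×10^5 N
Factor of safety n = P_cr / P = 809.74 / 251 = 3.23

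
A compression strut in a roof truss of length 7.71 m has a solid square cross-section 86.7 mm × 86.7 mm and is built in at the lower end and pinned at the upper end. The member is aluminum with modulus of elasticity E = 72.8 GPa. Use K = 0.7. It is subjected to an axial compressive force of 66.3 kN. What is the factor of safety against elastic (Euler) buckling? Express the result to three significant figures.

n ≈ 1.75

I = a⁴/12 = 86.7⁴/12 = 4.709×10^6 mm⁴
I = 4.709×10^6 mm⁴ = 4.709×10^-6 m⁴
Effective length L_e = K·L = 0.7 × 7.71 = 5.397 m
P_cr = π²EI / L_e² = π² × 72.8×10⁹ × 4.709×10^-6 / 5.397² = 1.162×10^5 N
Factor of safety n = P_cr / P = 116.15 / 66.3 = 1.75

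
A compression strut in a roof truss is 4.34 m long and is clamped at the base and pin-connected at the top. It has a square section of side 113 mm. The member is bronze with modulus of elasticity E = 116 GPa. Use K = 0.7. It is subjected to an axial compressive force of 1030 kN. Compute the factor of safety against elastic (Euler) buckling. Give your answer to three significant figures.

n ≈ 1.64

I = a⁴/12 = 113⁴/12 = 1.359×10^7 mm⁴
I = 1.359×10^7 mm⁴ = 1.359×10^-5 m⁴
Effective length L_e = K·L = 0.7 × 4.34 = 3.038 m
P_cr = π²EI / L_e² = π² × 116×10⁹ × 1.359×10^-5 / 3.038² = 1.685×10^6 N
Factor of safety n = P_cr / P = 1685.4 / 1030 = 1.64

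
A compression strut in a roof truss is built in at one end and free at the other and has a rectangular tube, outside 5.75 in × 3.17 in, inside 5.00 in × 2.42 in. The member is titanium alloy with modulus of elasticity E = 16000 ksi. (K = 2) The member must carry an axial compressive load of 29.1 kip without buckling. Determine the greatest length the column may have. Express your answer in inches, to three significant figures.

Weak-axis I_min = (h_o·b_o³ − h_i·b_i³)/12 with b_o = 3.17, b_i = 2.420 in (shorter outer/inner sides).
I_min = (5.75×3.17³ − 5.000×2.420³)/12 = 9.359 in⁴
At the buckling limit P_cr = P = 2.910×10^4 lb
From P_cr = π²EI/(K·L)²:  L = (1/K)·√(π²EI/P_cr) = (1/2)·√(π²×1.60×10^7×9.359/2.910×10^4)
L = 113 in

L_max ≈ 113 in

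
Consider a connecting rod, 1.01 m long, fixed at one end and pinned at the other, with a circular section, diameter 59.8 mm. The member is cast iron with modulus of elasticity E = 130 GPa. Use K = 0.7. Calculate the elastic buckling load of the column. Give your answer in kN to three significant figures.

I = πd⁴/64 = π×59.8⁴/64 = 6.277×10^5 mm⁴
I = 6.277×10^5 mm⁴ = 6.277×10^-7 m⁴
Effective length L_e = K·L = 0.7 × 1.01 = 0.7070 m
P_cr = π²EI / L_e² = π² × 130×10⁹ × 6.277×10^-7 / 0.7070² = 1.611×10^6 N

P_cr ≈ 1610 kN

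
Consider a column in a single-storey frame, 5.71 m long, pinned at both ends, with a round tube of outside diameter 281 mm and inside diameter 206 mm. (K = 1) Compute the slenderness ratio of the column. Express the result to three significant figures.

d_o = 281 mm, d_i = 206 mm
I = π(d_o⁴ − d_i⁴)/64 = π(281⁴ − 206.0⁴)/64 = 2.177×10^8 mm⁴
A = 2.869×10^4 mm²;  r_min = √(I/A) = √(2.177×10^8/2.869×10^4) = 87.11 mm
L_e = K·L = 1 × 5.71 m = 5.710 m = 5710.0 mm
λ = L_e / r_min = 5710.0 / 87.11 = 65.6

λ ≈ 65.6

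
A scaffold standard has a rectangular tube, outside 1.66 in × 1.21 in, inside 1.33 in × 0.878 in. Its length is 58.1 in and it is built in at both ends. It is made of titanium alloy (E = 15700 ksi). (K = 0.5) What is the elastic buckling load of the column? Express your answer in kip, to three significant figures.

P_cr ≈ 31.2 kip

Weak-axis I_min = (h_o·b_o³ − h_i·b_i³)/12 with b_o = 1.21, b_i = 0.8780 in (shorter outer/inner sides).
I_min = (1.66×1.21³ − 1.330×0.8780³)/12 = 0.1700 in⁴
Effective length L_e = K·L = 0.5 × 58.1 = 29.05 in
P_cr = π²EI / L_e² = π² × 15700×10³ × 0.1700 / 29.05² = 3.122×10^4 lb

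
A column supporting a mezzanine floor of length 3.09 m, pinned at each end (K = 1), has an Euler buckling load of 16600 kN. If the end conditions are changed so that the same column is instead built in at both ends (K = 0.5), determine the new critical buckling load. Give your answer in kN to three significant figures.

P_cr ∝ 1/K², so P_cr,new = P_cr,old × (K_old/K_new)² = 16600 × (1/0.5)²
= 16600 × 4.000 = 66400 kN

P_cr ≈ 66400 kN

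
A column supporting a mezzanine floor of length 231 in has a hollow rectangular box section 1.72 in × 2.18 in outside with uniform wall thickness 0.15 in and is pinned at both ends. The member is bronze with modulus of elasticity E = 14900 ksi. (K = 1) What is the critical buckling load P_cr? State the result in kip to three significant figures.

Inner dimensions: h_i = 2.18 − 2×0.15 = 1.880 in, b_i = 1.72 − 2×0.15 = 1.420 in
Weak-axis I_min = (h_o·b_o³ − h_i·b_i³)/12 with b_o = 1.72, b_i = 1.420 in (shorter outer/inner sides).
I_min = (2.18×1.72³ − 1.880×1.420³)/12 = 0.4758 in⁴
Effective length L_e = K·L = 1 × 231 = 231.0 in
P_cr = π²EI / L_e² = π² × 14900×10³ × 0.4758 / 231.0² = 1.311×10^3 lb

P_cr ≈ 1.31 kip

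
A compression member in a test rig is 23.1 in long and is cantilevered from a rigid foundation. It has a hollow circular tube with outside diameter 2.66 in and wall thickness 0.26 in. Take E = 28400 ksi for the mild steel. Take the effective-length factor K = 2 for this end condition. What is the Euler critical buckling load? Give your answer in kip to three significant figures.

Inner diameter d_i = 2.66 − 2×0.26 = 2.140 in
I = π(d_o⁴ − d_i⁴)/64 = π(2.66⁴ − 2.140⁴)/64 = 1.428 in⁴
Effective length L_e = K·L = 2 × 23.1 = 46.20 in
P_cr = π²EI / L_e² = π² × 28400×10³ × 1.428 / 46.20² = 1.875×10^5 lb

P_cr ≈ 188 kip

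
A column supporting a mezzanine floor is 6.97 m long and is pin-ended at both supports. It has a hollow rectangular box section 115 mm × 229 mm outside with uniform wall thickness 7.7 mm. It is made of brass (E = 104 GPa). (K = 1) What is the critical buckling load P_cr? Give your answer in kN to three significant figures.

Inner dimensions: h_i = 229 − 2×7.7 = 213.6 mm, b_i = 115 − 2×7.7 = 99.60 mm
Weak-axis I_min = (h_o·b_o³ − h_i·b_i³)/12 with b_o = 115, b_i = 99.60 mm (shorter outer/inner sides).
I_min = (229×115³ − 213.6×99.60³)/12 = 1.144×10^7 mm⁴
I = 1.144×10^7 mm⁴ = 1.144×10^-5 m⁴
Effective length L_e = K·L = 1 × 6.97 = 6.970 m
P_cr = π²EI / L_e² = π² × 104×10⁹ × 1.144×10^-5 / 6.970² = 2.416×10^5 N

P_cr ≈ 242 kN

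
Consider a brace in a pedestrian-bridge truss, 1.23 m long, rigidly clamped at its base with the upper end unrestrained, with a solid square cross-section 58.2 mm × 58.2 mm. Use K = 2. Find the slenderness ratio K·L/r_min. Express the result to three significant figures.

λ ≈ 146

For a square r = a/√12 = 58.2/√12 = 16.80 mm
L_e = K·L = 2 × 1.23 m = 2.460 m = 2460.0 mm
λ = L_e / r_min = 2460.0 / 16.80 = 146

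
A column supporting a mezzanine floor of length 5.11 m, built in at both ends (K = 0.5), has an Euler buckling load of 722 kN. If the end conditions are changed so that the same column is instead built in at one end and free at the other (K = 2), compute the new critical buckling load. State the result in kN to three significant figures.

P_cr ∝ 1/K², so P_cr,new = P_cr,old × (K_old/K_new)² = 722 × (0.5/2)²
= 722 × 0.06250 = 45.1 kN

P_cr ≈ 45.1 kN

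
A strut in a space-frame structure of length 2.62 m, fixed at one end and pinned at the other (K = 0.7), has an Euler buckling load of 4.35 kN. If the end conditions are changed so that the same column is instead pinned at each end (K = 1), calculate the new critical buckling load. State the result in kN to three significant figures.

P_cr ≈ 2.13 kN

P_cr ∝ 1/K², so P_cr,new = P_cr,old × (K_old/K_new)² = 4.35 × (0.7/1)²
= 4.35 × 0.4900 = 2.13 kN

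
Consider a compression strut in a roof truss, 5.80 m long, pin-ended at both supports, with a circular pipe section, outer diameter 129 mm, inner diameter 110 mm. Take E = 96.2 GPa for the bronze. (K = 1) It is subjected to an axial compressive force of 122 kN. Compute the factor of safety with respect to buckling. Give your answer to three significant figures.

n ≈ 1.48

d_o = 129 mm, d_i = 110 mm
I = π(d_o⁴ − d_i⁴)/64 = π(129⁴ − 110.0⁴)/64 = 6.407×10^6 mm⁴
I = 6.407×10^6 mm⁴ = 6.407×10^-6 m⁴
Effective length L_e = K·L = 1 × 5.80 = 5.800 m
P_cr = π²EI / L_e² = π² × 96.2×10⁹ × 6.407×10^-6 / 5.800² = 1.808×10^5 N
Factor of safety n = P_cr / P = 180.82 / 122 = 1.48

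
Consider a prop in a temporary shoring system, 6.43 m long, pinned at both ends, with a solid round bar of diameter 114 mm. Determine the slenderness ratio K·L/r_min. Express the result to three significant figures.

I = πd⁴/64 = π×114⁴/64 = 8.291×10^6 mm⁴
A = 1.021×10^4 mm²;  r_min = √(I/A) = √(8.291×10^6/1.021×10^4) = 28.50 mm
L_e = K·L = 1 × 6.43 m = 6.430 m = 6430.0 mm
λ = L_e / r_min = 6430.0 / 28.50 = 226

λ ≈ 226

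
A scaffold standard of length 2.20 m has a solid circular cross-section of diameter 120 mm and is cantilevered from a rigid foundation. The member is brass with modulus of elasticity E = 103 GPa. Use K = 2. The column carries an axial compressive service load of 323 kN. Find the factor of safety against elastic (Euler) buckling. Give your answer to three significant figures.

I = πd⁴/64 = π×120⁴/64 = 1.018×10^7 mm⁴
I = 1.018×10^7 mm⁴ = 1.018×10^-5 m⁴
Effective length L_e = K·L = 2 × 2.20 = 4.400 m
P_cr = π²EI / L_e² = π² × 103×10⁹ × 1.018×10^-5 / 4.400² = 5.345×10^5 N
Factor of safety n = P_cr / P = 534.47 / 323 = 1.65

n ≈ 1.65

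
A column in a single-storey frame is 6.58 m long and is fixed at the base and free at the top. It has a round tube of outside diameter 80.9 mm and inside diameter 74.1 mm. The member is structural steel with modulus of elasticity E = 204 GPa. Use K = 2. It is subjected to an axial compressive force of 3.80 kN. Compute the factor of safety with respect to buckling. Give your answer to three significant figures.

n ≈ 1.91

d_o = 80.9 mm, d_i = 74.1 mm
I = π(d_o⁴ − d_i⁴)/64 = π(80.9⁴ − 74.10⁴)/64 = 6.227×10^5 mm⁴
I = 6.227×10^5 mm⁴ = 6.227×10^-7 m⁴
Effective length L_e = K·L = 2 × 6.58 = 13.16 m
P_cr = π²EI / L_e² = π² × 204×10⁹ × 6.227×10^-7 / 13.16² = 7.239×10^3 N
Factor of safety n = P_cr / P = 7.2393 / 3.80 = 1.91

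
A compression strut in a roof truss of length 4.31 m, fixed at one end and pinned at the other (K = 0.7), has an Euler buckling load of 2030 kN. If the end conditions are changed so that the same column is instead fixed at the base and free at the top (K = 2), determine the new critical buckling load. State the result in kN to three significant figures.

P_cr ∝ 1/K², so P_cr,new = P_cr,old × (K_old/K_new)² = 2030 × (0.7/2)²
= 2030 × 0.1225 = 249 kN

P_cr ≈ 249 kN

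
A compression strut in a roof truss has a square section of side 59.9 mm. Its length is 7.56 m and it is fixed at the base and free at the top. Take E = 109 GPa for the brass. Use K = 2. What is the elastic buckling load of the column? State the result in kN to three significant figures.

I = a⁴/12 = 59.9⁴/12 = 1.073×10^6 mm⁴
I = 1.073×10^6 mm⁴ = 1.073×10^-6 m⁴
Effective length L_e = K·L = 2 × 7.56 = 15.12 m
P_cr = π²EI / L_e² = π² × 109×10⁹ × 1.073×10^-6 / 15.12² = 5.048×10^3 N

P_cr ≈ 5.05 kN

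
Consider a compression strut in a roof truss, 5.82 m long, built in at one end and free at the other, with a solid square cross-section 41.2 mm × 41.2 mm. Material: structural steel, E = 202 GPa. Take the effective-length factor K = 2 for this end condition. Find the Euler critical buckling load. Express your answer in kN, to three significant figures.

I = a⁴/12 = 41.2⁴/12 = 2.401×10^5 mm⁴
I = 2.401×10^5 mm⁴ = 2.401×10^-7 m⁴
Effective length L_e = K·L = 2 × 5.82 = 11.64 m
P_cr = π²EI / L_e² = π² × 202×10⁹ × 2.401×10^-7 / 11.64² = 3.533×10^3 N

P_cr ≈ 3.53 kN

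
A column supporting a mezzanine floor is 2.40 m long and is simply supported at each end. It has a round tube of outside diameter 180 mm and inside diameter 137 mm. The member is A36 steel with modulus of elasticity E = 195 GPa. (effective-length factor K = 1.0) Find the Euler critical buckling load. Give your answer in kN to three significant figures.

d_o = 180 mm, d_i = 137 mm
I = π(d_o⁴ − d_i⁴)/64 = π(180⁴ − 137.0⁴)/64 = 3.424×10^7 mm⁴
I = 3.424×10^7 mm⁴ = 3.424×10^-5 m⁴
Effective length L_e = K·L = 1 × 2.40 = 2.400 m
P_cr = π²EI / L_e² = π² × 195×10⁹ × 3.424×10^-5 / 2.400² = 1.144×10^7 N

P_cr ≈ 11400 kN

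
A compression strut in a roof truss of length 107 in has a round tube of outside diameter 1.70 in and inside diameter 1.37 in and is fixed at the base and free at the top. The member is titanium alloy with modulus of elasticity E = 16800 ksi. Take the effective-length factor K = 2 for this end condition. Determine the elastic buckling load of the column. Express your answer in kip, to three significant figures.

d_o = 1.70 in, d_i = 1.37 in
I = π(d_o⁴ − d_i⁴)/64 = π(1.70⁴ − 1.370⁴)/64 = 0.2371 in⁴
Effective length L_e = K·L = 2 × 107 = 214.0 in
P_cr = π²EI / L_e² = π² × 16800×10³ × 0.2371 / 214.0² = 858.3 lb

P_cr ≈ 0.858 kip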